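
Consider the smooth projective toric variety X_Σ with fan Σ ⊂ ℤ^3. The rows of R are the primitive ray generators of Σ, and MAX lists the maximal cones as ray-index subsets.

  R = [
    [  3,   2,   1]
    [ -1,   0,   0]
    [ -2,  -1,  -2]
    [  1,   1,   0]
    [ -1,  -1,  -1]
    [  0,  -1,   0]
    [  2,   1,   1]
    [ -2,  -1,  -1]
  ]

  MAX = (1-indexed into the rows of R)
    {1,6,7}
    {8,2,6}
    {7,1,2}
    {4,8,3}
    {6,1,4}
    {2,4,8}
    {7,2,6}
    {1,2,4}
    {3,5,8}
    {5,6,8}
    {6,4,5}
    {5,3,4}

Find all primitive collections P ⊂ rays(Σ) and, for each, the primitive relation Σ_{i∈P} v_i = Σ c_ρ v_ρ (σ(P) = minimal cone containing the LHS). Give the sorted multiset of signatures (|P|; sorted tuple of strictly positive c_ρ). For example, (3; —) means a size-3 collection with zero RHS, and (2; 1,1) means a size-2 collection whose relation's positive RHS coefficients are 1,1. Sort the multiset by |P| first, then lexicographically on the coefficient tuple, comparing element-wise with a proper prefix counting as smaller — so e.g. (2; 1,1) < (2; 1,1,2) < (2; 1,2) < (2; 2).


14 minimal non-faces of Δ(Σ) (on 8 rays):

  • {7,8}:  v_{7} + v_{8} = 0  ⇒ sig = (2; —)
  • {1,8}:  v_{1} + v_{8} = v_{4}  ⇒ sig = (2; 1)
  • {2,5}:  v_{2} + v_{5} = v_{8}  ⇒ sig = (2; 1)
  • {4,7}:  v_{4} + v_{7} = v_{1}  ⇒ sig = (2; 1)
  • {3,7}:  v_{3} + v_{7} = v_{4} + v_{5}  ⇒ sig = (2; 1,1)
  • {5,7}:  v_{5} + v_{7} = v_{4} + v_{6}  ⇒ sig = (2; 1,1)
  • {1,3}:  v_{1} + v_{3} = 2·v_{4} + v_{5}  ⇒ sig = (2; 1,2)
  • {1,5}:  v_{1} + v_{5} = 2·v_{4} + v_{6}  ⇒ sig = (2; 1,2)
  • {2,3}:  v_{2} + v_{3} = v_{4} + 2·v_{8}  ⇒ sig = (2; 1,2)
  • {3,6}:  v_{3} + v_{6} = 2·v_{5}  ⇒ sig = (2; 2)
  • {2,4,6}:  v_{2} + v_{4} + v_{6} = 0  ⇒ sig = (3; —)
  • {1,2,6}:  v_{1} + v_{2} + v_{6} = v_{7}  ⇒ sig = (3; 1)
  • {4,5,8}:  v_{4} + v_{5} + v_{8} = v_{3}  ⇒ sig = (3; 1)
  • {4,6,8}:  v_{4} + v_{6} + v_{8} = v_{5}  ⇒ sig = (3; 1)

so the primitive-relation signature multiset is
{ (2; —),  (2; 1) ×3,  (2; 1,1) ×2,  (2; 1,2) ×3,  (2; 2),  (3; —),  (3; 1) ×3 }


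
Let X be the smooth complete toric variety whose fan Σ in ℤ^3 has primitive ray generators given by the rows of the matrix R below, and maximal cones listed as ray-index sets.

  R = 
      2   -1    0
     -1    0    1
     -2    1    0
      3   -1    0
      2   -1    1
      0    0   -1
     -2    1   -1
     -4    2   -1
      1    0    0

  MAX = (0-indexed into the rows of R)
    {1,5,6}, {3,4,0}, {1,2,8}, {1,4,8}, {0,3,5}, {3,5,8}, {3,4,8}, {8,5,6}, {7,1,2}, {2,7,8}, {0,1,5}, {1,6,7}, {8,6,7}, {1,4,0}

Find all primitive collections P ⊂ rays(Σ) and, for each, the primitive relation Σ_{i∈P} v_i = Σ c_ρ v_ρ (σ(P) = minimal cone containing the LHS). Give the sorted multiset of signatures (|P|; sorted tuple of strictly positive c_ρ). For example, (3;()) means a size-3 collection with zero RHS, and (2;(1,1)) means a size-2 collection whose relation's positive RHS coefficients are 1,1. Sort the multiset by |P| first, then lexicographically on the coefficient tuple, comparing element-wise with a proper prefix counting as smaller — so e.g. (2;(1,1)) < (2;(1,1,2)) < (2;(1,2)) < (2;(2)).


The 18 primitive collections of Σ (r=9, n=3):

  P={0,2}:  v_{0} + v_{2} = 0  so sig = (2;())
  P={4,6}:  v_{4} + v_{6} = 0  so sig = (2;())
  P={0,6}:  v_{0} + v_{6} = v_{5}  so sig = (2;(1))
  P={0,7}:  v_{0} + v_{7} = v_{6}  so sig = (2;(1))
  P={0,8}:  v_{0} + v_{8} = v_{3}  so sig = (2;(1))
  P={1,3}:  v_{1} + v_{3} = v_{4}  so sig = (2;(1))
  P={2,3}:  v_{2} + v_{3} = v_{8}  so sig = (2;(1))
  P={2,5}:  v_{2} + v_{5} = v_{6}  so sig = (2;(1))
  P={2,6}:  v_{2} + v_{6} = v_{7}  so sig = (2;(1))
  P={4,5}:  v_{4} + v_{5} = v_{0}  so sig = (2;(1))
  P={4,7}:  v_{4} + v_{7} = v_{2}  so sig = (2;(1))
  P={2,4}:  v_{2} + v_{4} = v_{1} + v_{8}  so sig = (2;(1,1))
  P={3,6}:  v_{3} + v_{6} = v_{5} + v_{8}  so sig = (2;(1,1))
  P={3,7}:  v_{3} + v_{7} = v_{6} + v_{8}  so sig = (2;(1,1))
  P={5,7}:  v_{5} + v_{7} = 2·v_{6}  so sig = (2;(2))
  P={1,5,8}:  v_{1} + v_{5} + v_{8} = 0  so sig = (3;())
  P={1,6,8}:  v_{1} + v_{6} + v_{8} = v_{2}  so sig = (3;(1))
  P={1,7,8}:  v_{1} + v_{7} + v_{8} = 2·v_{2}  so sig = (3;(2))

Sorted signature multiset PRS(X):
    (2;())
    (2;())
    (2;(1))
    (2;(1))
    (2;(1))
    (2;(1))
    (2;(1))
    (2;(1))
    (2;(1))
    (2;(1))
    (2;(1))
    (2;(1,1))
    (2;(1,1))
    (2;(1,1))
    (2;(2))
    (3;())
    (3;(1))
    (3;(2))


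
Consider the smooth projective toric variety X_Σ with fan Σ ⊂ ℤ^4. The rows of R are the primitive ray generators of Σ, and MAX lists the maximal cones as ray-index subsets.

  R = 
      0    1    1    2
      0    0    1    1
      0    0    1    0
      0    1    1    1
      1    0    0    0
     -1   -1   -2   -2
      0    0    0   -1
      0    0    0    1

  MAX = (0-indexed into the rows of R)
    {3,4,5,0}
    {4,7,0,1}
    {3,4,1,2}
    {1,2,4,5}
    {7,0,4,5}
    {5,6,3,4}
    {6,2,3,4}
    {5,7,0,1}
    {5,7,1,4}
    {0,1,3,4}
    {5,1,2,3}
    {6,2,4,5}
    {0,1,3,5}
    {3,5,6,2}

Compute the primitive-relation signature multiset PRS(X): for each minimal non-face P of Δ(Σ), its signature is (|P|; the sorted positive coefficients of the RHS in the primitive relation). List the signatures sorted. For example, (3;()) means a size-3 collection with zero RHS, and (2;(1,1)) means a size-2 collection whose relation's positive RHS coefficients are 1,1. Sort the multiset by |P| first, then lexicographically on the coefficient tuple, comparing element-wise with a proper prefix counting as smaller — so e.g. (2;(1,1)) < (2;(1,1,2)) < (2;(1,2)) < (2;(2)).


Primitive collections (9):

  {6,7}:  v_{6} + v_{7} = 0  ⇒ sig = (2;())
  {0,6}:  v_{0} + v_{6} = v_{3}  ⇒ sig = (2;(1))
  {1,6}:  v_{1} + v_{6} = v_{2}  ⇒ sig = (2;(1))
  {2,7}:  v_{2} + v_{7} = v_{1}  ⇒ sig = (2;(1))
  {3,7}:  v_{3} + v_{7} = v_{0}  ⇒ sig = (2;(1))
  {0,2}:  v_{0} + v_{2} = v_{1} + v_{3}  ⇒ sig = (2;(1,1))
  {1,3,4,5}:  v_{1} + v_{3} + v_{4} + v_{5} = 0  ⇒ sig = (4;())
  {0,1,4,5}:  v_{0} + v_{1} + v_{4} + v_{5} = v_{7}  ⇒ sig = (4;(1))
  {2,3,4,5}:  v_{2} + v_{3} + v_{4} + v_{5} = v_{6}  ⇒ sig = (4;(1))

Signatures (|P|; sorted positive RHS coefficients), sorted:
    |P|=2: 6 collections, coeffs (), (1), (1), (1), (1), (1,1)
    |P|=4: 3 collections, coeffs (), (1), (1)


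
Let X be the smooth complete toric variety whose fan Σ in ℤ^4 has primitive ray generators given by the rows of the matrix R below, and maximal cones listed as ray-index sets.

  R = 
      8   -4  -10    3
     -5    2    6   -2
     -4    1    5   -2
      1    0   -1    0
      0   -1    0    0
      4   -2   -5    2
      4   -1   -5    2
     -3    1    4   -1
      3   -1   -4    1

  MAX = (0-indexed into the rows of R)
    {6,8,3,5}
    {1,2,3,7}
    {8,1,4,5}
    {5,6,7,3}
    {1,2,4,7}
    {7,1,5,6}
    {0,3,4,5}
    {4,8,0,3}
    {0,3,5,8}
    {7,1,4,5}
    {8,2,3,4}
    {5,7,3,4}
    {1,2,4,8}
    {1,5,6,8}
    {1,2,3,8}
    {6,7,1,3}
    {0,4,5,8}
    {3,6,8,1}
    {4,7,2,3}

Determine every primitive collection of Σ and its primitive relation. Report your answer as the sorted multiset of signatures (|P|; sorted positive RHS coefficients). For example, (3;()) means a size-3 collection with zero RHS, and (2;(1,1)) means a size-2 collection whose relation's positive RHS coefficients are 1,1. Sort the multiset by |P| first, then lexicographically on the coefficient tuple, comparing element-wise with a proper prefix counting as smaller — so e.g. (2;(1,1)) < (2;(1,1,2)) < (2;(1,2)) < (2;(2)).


The 11 primitive collections of Σ (r=9, n=4):

  {2,6}:  v_{2} + v_{6} = 0  ⇒ sig = (2;())
  {7,8}:  v_{7} + v_{8} = 0  ⇒ sig = (2;())
  {2,5}:  v_{2} + v_{5} = v_{4}  ⇒ sig = (2;(1))
  {4,6}:  v_{4} + v_{6} = v_{5}  ⇒ sig = (2;(1))
  {0,1}:  v_{0} + v_{1} = v_{4} + v_{8}  ⇒ sig = (2;(1,1))
  {0,7}:  v_{0} + v_{7} = v_{3} + v_{4} + v_{5}  ⇒ sig = (2;(1,1,1))
  {0,2}:  v_{0} + v_{2} = v_{3} + 2·v_{4} + v_{8}  ⇒ sig = (2;(1,1,2))
  {0,6}:  v_{0} + v_{6} = v_{3} + 2·v_{5} + v_{8}  ⇒ sig = (2;(1,1,2))
  {1,3,5}:  v_{1} + v_{3} + v_{5} = 0  ⇒ sig = (3;())
  {1,3,4}:  v_{1} + v_{3} + v_{4} = v_{2}  ⇒ sig = (3;(1))
  {3,4,5,8}:  v_{3} + v_{4} + v_{5} + v_{8} = v_{0}  ⇒ sig = (4;(1))

Hence PRS(X_Σ) =
    (2;())
    (2;())
    (2;(1))
    (2;(1))
    (2;(1,1))
    (2;(1,1,1))
    (2;(1,1,2))
    (2;(1,1,2))
    (3;())
    (3;(1))
    (4;(1))


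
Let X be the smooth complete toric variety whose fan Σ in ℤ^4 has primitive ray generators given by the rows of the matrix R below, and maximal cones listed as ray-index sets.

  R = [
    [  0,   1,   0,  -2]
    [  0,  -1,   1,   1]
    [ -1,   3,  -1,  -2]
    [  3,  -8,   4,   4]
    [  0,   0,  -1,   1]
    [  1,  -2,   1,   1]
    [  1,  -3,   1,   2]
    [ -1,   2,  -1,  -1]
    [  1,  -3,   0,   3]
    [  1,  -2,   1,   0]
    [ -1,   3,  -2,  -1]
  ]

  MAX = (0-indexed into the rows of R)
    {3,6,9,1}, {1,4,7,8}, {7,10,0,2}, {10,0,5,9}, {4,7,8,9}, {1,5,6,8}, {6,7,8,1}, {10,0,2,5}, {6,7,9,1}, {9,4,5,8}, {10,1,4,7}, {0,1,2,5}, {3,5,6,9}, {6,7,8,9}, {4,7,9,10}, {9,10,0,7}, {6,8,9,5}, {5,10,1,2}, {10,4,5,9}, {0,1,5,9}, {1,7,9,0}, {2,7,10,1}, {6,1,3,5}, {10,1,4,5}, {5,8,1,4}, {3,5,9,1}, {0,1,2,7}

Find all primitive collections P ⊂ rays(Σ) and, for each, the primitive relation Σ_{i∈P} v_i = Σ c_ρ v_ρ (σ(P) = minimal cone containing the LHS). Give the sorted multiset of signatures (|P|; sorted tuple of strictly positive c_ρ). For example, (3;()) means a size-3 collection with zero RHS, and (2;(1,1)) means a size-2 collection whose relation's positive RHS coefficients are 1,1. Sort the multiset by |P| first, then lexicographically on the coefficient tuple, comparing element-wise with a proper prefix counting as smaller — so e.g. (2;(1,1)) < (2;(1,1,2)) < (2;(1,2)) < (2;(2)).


|primitive collections| = 22. Relations:

  {2,6}:  v_{2} + v_{6} = 0  so sig = (2;())
  {5,7}:  v_{5} + v_{7} = 0  so sig = (2;())
  {0,6}:  v_{0} + v_{6} = v_{9}  so sig = (2;(1))
  {2,4}:  v_{2} + v_{4} = v_{10}  so sig = (2;(1))
  {2,8}:  v_{2} + v_{8} = v_{4}  so sig = (2;(1))
  {2,9}:  v_{2} + v_{9} = v_{0}  so sig = (2;(1))
  {4,6}:  v_{4} + v_{6} = v_{8}  so sig = (2;(1))
  {6,10}:  v_{6} + v_{10} = v_{4}  so sig = (2;(1))
  {0,4}:  v_{0} + v_{4} = v_{9} + v_{10}  so sig = (2;(1,1))
  {0,8}:  v_{0} + v_{8} = v_{4} + v_{9}  so sig = (2;(1,1))
  {3,10}:  v_{3} + v_{10} = v_{5} + v_{6}  so sig = (2;(1,1))
  {2,3}:  v_{2} + v_{3} = v_{1} + v_{5} + v_{9}  so sig = (2;(1,1,1))
  {3,7}:  v_{3} + v_{7} = v_{1} + v_{6} + v_{9}  so sig = (2;(1,1,1))
  {0,3}:  v_{0} + v_{3} = v_{1} + v_{5} + 2·v_{9}  so sig = (2;(1,1,2))
  {3,4}:  v_{3} + v_{4} = v_{5} + 2·v_{6}  so sig = (2;(1,2))
  {3,8}:  v_{3} + v_{8} = v_{5} + 3·v_{6}  so sig = (2;(1,3))
  {8,10}:  v_{8} + v_{10} = 2·v_{4}  so sig = (2;(2))
  {1,9,10}:  v_{1} + v_{9} + v_{10} = 0  so sig = (3;())
  {0,1,10}:  v_{0} + v_{1} + v_{10} = v_{2}  so sig = (3;(1))
  {1,4,9}:  v_{1} + v_{4} + v_{9} = v_{6}  so sig = (3;(1))
  {1,8,9}:  v_{1} + v_{8} + v_{9} = 2·v_{6}  so sig = (3;(2))
  {1,5,6,9}:  v_{1} + v_{5} + v_{6} + v_{9} = v_{3}  so sig = (4;(1))

so the primitive-relation signature multiset is
    (2;())
    (2;())
    (2;(1))
    (2;(1))
    (2;(1))
    (2;(1))
    (2;(1))
    (2;(1))
    (2;(1,1))
    (2;(1,1))
    (2;(1,1))
    (2;(1,1,1))
    (2;(1,1,1))
    (2;(1,1,2))
    (2;(1,2))
    (2;(1,3))
    (2;(2))
    (3;())
    (3;(1))
    (3;(1))
    (3;(2))
    (4;(1))


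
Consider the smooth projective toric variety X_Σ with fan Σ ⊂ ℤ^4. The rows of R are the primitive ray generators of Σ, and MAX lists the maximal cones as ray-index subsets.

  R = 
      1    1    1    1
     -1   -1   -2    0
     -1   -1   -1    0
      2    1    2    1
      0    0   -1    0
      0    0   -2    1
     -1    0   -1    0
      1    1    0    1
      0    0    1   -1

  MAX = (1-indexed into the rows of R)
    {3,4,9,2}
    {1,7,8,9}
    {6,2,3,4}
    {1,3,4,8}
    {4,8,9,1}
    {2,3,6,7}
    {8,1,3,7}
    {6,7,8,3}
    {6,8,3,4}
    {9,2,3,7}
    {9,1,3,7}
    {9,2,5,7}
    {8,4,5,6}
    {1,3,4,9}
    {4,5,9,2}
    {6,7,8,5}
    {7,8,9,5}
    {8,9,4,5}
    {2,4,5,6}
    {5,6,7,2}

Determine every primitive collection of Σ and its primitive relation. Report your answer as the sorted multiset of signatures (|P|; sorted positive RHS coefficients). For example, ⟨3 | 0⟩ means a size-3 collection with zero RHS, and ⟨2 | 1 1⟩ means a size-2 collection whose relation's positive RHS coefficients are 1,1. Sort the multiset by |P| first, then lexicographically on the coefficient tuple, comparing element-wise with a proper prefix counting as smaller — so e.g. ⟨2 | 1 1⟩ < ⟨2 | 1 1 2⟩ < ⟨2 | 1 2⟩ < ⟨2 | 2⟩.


8 collections generate NE(X_Σ); each relation:

  P = {1,5}:  v_{1} + v_{5} = v_{8}  so sig = ⟨2 | 1⟩
  P = {2,8}:  v_{2} + v_{8} = v_{6}  so sig = ⟨2 | 1⟩
  P = {3,5}:  v_{3} + v_{5} = v_{2}  so sig = ⟨2 | 1⟩
  P = {4,7}:  v_{4} + v_{7} = v_{1}  so sig = ⟨2 | 1⟩
  P = {6,9}:  v_{6} + v_{9} = v_{5}  so sig = ⟨2 | 1⟩
  P = {1,2}:  v_{1} + v_{2} = v_{3} + v_{8}  so sig = ⟨2 | 1 1⟩
  P = {1,6}:  v_{1} + v_{6} = v_{3} + 2·v_{8}  so sig = ⟨2 | 1 2⟩
  P = {3,8,9}:  v_{3} + v_{8} + v_{9} = 0  so sig = ⟨3 | 0⟩

Hence PRS(X_Σ) =
[⟨2 | 1⟩, ⟨2 | 1⟩, ⟨2 | 1⟩, ⟨2 | 1⟩, ⟨2 | 1⟩, ⟨2 | 1 1⟩, ⟨2 | 1 2⟩, ⟨3 | 0⟩]


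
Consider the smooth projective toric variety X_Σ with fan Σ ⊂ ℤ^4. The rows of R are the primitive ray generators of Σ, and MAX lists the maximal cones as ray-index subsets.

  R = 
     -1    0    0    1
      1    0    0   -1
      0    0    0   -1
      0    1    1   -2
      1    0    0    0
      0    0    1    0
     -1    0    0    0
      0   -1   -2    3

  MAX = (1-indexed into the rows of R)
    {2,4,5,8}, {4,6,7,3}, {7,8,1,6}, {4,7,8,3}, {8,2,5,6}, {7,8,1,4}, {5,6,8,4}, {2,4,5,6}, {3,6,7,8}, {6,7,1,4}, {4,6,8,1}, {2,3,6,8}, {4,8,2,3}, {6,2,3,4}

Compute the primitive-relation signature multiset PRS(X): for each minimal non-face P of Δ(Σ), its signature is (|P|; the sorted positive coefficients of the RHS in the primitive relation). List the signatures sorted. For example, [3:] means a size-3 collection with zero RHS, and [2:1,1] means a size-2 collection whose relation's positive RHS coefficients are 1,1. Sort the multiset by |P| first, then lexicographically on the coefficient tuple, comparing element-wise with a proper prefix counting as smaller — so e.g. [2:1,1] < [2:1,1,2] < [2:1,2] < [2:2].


Minimal non-faces — 9 found among 8 rays, 14 max cones:

  P={1,2}:  v_{1} + v_{2} = 0  so sig = [2:]
  P={5,7}:  v_{5} + v_{7} = 0  so sig = [2:]
  P={1,3}:  v_{1} + v_{3} = v_{7}  so sig = [2:1]
  P={2,7}:  v_{2} + v_{7} = v_{3}  so sig = [2:1]
  P={3,5}:  v_{3} + v_{5} = v_{2}  so sig = [2:1]
  P={1,5}:  v_{1} + v_{5} = v_{4} + v_{6} + v_{8}  so sig = [2:1,1,1]
  P={3,4,6,8}:  v_{3} + v_{4} + v_{6} + v_{8} = 0  so sig = [4:]
  P={2,4,6,8}:  v_{2} + v_{4} + v_{6} + v_{8} = v_{5}  so sig = [4:1]
  P={4,6,7,8}:  v_{4} + v_{6} + v_{7} + v_{8} = v_{1}  so sig = [4:1]

Hence PRS(X_Σ) =
    [2:]
    [2:]
    [2:1]
    [2:1]
    [2:1]
    [2:1,1,1]
    [4:]
    [4:1]
    [4:1]


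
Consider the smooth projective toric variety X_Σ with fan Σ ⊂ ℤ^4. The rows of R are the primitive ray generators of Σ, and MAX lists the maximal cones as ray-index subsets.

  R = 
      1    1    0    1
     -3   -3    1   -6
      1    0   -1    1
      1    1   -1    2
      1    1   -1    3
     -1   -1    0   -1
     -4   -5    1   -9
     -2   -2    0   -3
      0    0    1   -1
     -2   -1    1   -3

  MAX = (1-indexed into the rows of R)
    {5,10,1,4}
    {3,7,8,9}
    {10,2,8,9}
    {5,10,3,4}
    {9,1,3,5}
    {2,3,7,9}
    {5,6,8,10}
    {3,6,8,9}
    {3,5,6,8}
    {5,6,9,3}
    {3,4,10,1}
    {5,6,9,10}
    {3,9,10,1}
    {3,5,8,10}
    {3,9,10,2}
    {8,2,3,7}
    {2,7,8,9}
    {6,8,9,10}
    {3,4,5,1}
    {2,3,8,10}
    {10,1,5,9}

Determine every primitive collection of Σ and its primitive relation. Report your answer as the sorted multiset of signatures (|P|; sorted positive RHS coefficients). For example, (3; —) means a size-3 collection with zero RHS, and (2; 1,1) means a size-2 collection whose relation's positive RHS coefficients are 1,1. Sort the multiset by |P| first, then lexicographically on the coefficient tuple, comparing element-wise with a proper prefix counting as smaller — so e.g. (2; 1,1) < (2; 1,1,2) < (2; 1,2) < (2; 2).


Δ(Σ) — 10 vertices, 20 min non-faces:

  P = {1,6}:  v_{1} + v_{6} = 0  ⇒ sig = (2; —)
  P = {2,5}:  v_{2} + v_{5} = v_{8}  ⇒ sig = (2; 1)
  P = {4,9}:  v_{4} + v_{9} = v_{1}  ⇒ sig = (2; 1)
  P = {1,8}:  v_{1} + v_{8} = v_{3} + v_{10}  ⇒ sig = (2; 1,1)
  P = {4,6}:  v_{4} + v_{6} = v_{3} + v_{5} + v_{10}  ⇒ sig = (2; 1,1,1)
  P = {1,7}:  v_{1} + v_{7} = v_{2} + 2·v_{3} + v_{9} + v_{10}  ⇒ sig = (2; 1,1,1,2)
  P = {4,7}:  v_{4} + v_{7} = v_{2} + 2·v_{3} + v_{10}  ⇒ sig = (2; 1,1,2)
  P = {5,7}:  v_{5} + v_{7} = v_{3} + 2·v_{8} + v_{9}  ⇒ sig = (2; 1,1,2)
  P = {2,6}:  v_{2} + v_{6} = 2·v_{8} + v_{9}  ⇒ sig = (2; 1,2)
  P = {1,2}:  v_{1} + v_{2} = 2·v_{3} + v_{9} + 2·v_{10}  ⇒ sig = (2; 1,2,2)
  P = {4,8}:  v_{4} + v_{8} = 2·v_{3} + v_{5} + 2·v_{10}  ⇒ sig = (2; 1,2,2)
  P = {6,7}:  v_{6} + v_{7} = v_{3} + 3·v_{8} + 2·v_{9}  ⇒ sig = (2; 1,2,3)
  P = {7,10}:  v_{7} + v_{10} = 2·v_{2}  ⇒ sig = (2; 2)
  P = {2,4}:  v_{2} + v_{4} = 2·v_{3} + 2·v_{10}  ⇒ sig = (2; 2,2)
  P = {3,6,10}:  v_{3} + v_{6} + v_{10} = v_{8}  ⇒ sig = (3; 1)
  P = {5,8,9}:  v_{5} + v_{8} + v_{9} = v_{6}  ⇒ sig = (3; 1)
  P = {3,5,9,10}:  v_{3} + v_{5} + v_{9} + v_{10} = 0  ⇒ sig = (4; —)
  P = {1,3,5,10}:  v_{1} + v_{3} + v_{5} + v_{10} = v_{4}  ⇒ sig = (4; 1)
  P = {2,3,8,9}:  v_{2} + v_{3} + v_{8} + v_{9} = v_{7}  ⇒ sig = (4; 1)
  P = {3,8,9,10}:  v_{3} + v_{8} + v_{9} + v_{10} = v_{2}  ⇒ sig = (4; 1)

Signatures (|P|; sorted positive RHS coefficients), sorted:
    |P|=2: 14 collections, coeffs (), (1), (1), (1,1), (1,1,1), (1,1,1,2), (1,1,2), (1,1,2), (1,2), (1,2,2), (1,2,2), (1,2,3), (2), (2,2)
    |P|=3: 2 collections, coeffs (1), (1)
    |P|=4: 4 collections, coeffs (), (1), (1), (1)


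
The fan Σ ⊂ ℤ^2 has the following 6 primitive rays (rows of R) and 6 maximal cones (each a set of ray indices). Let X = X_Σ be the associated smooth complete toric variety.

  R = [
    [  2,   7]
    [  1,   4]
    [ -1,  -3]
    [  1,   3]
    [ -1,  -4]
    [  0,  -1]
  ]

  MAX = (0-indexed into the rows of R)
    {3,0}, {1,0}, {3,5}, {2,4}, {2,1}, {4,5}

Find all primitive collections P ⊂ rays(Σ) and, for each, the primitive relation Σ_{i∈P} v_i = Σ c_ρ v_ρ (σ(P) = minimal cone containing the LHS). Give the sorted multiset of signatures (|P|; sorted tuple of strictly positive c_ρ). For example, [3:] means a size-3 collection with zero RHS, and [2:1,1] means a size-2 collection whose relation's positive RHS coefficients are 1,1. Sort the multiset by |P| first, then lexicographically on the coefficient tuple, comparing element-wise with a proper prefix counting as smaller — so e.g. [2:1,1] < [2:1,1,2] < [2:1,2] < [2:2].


|primitive collections| = 9. Relations:

  P = {1,4}:  v_{1} + v_{4} = 0  so sig = [2:]
  P = {2,3}:  v_{2} + v_{3} = 0  so sig = [2:]
  P = {0,2}:  v_{0} + v_{2} = v_{1}  so sig = [2:1]
  P = {0,4}:  v_{0} + v_{4} = v_{3}  so sig = [2:1]
  P = {1,3}:  v_{1} + v_{3} = v_{0}  so sig = [2:1]
  P = {1,5}:  v_{1} + v_{5} = v_{3}  so sig = [2:1]
  P = {2,5}:  v_{2} + v_{5} = v_{4}  so sig = [2:1]
  P = {3,4}:  v_{3} + v_{4} = v_{5}  so sig = [2:1]
  P = {0,5}:  v_{0} + v_{5} = 2·v_{3}  so sig = [2:2]

Sorted signature multiset PRS(X):
[[2:], [2:], [2:1], [2:1], [2:1], [2:1], [2:1], [2:1], [2:2]]


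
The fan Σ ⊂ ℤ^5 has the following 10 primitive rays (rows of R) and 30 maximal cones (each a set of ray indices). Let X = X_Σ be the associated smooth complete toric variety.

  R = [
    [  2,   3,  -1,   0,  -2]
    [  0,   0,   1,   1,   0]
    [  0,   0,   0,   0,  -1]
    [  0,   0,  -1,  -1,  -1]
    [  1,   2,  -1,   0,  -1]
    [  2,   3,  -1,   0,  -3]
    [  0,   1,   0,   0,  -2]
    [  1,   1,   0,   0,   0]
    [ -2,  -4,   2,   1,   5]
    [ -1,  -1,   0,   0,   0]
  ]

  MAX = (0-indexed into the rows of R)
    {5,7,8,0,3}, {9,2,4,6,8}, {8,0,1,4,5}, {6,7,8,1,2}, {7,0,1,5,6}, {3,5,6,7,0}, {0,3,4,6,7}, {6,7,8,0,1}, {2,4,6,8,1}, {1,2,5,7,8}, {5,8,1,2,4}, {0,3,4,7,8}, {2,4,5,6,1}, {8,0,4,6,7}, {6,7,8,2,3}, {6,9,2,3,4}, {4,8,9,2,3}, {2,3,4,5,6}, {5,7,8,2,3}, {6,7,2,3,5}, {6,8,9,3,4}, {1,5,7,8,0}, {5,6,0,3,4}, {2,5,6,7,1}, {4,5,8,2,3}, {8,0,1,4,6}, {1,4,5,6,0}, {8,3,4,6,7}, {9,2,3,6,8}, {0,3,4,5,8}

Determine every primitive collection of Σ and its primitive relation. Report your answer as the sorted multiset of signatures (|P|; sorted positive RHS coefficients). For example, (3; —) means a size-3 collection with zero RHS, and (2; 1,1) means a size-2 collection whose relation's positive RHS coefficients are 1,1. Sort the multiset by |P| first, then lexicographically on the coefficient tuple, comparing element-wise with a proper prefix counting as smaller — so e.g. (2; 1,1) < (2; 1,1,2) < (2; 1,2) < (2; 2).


|primitive collections| = 12. Relations:

  P={7,9}:  v_{7} + v_{9} = 0  →  sig = (2; —)
  P={0,2}:  v_{0} + v_{2} = v_{5}  →  sig = (2; 1)
  P={1,3}:  v_{1} + v_{3} = v_{2}  →  sig = (2; 1)
  P={0,9}:  v_{0} + v_{9} = v_{2} + v_{4}  →  sig = (2; 1,1)
  P={1,9}:  v_{1} + v_{9} = 2·v_{2} + v_{4} + v_{6} + v_{8}  →  sig = (2; 1,1,1,2)
  P={5,9}:  v_{5} + v_{9} = 2·v_{2} + v_{4}  →  sig = (2; 1,2)
  P={2,4,7}:  v_{2} + v_{4} + v_{7} = v_{0}  →  sig = (3; 1)
  P={5,6,8}:  v_{5} + v_{6} + v_{8} = v_{1}  →  sig = (3; 1)
  P={1,4,7}:  v_{1} + v_{4} + v_{7} = 2·v_{0} + v_{6} + v_{8}  →  sig = (3; 1,1,2)
  P={4,5,7}:  v_{4} + v_{5} + v_{7} = 2·v_{0}  →  sig = (3; 2)
  P={0,3,6,8}:  v_{0} + v_{3} + v_{6} + v_{8} = 0  →  sig = (4; —)
  P={2,3,4,6,8}:  v_{2} + v_{3} + v_{4} + v_{6} + v_{8} = v_{9}  →  sig = (5; 1)

Sorted signature multiset PRS(X):
{ (2; —),  (2; 1) ×2,  (2; 1,1),  (2; 1,1,1,2),  (2; 1,2),  (3; 1) ×2,  (3; 1,1,2),  (3; 2),  (4; —),  (5; 1) }


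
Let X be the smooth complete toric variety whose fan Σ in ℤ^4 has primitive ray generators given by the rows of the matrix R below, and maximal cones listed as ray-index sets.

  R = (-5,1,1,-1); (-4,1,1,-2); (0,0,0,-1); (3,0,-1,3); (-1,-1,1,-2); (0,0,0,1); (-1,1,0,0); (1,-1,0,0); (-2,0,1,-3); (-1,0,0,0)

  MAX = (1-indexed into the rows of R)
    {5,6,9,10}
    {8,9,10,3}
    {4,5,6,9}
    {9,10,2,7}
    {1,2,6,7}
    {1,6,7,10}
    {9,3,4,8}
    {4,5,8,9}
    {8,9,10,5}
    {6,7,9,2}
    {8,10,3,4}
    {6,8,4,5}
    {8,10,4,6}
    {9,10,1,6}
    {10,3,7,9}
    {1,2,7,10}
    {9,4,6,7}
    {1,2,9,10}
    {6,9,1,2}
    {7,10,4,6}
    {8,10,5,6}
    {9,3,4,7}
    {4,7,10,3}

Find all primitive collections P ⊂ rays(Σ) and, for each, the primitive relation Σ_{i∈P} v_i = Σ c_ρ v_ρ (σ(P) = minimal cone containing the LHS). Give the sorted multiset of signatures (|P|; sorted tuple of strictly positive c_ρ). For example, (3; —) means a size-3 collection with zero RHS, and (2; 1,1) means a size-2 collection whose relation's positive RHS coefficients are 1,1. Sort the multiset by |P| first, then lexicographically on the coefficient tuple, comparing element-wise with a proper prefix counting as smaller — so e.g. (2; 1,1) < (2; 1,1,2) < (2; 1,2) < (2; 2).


|primitive collections| = 18. Relations:

  P={3,6}:  v_{3} + v_{6} = 0  →  sig = (2; —)
  P={7,8}:  v_{7} + v_{8} = 0  →  sig = (2; —)
  P={1,3}:  v_{1} + v_{3} = v_{2} + v_{10}  →  sig = (2; 1,1)
  P={2,4}:  v_{2} + v_{4} = v_{6} + v_{7}  →  sig = (2; 1,1)
  P={3,5}:  v_{3} + v_{5} = v_{8} + v_{9}  →  sig = (2; 1,1)
  P={5,7}:  v_{5} + v_{7} = v_{6} + v_{9}  →  sig = (2; 1,1)
  P={2,3}:  v_{2} + v_{3} = v_{7} + v_{9} + v_{10}  →  sig = (2; 1,1,1)
  P={2,8}:  v_{2} + v_{8} = v_{6} + v_{9} + v_{10}  →  sig = (2; 1,1,1)
  P={1,4}:  v_{1} + v_{4} = 2·v_{6} + v_{7} + v_{10}  →  sig = (2; 1,1,2)
  P={1,8}:  v_{1} + v_{8} = 2·v_{6} + v_{9} + 2·v_{10}  →  sig = (2; 1,2,2)
  P={2,5}:  v_{2} + v_{5} = 2·v_{6} + 2·v_{9} + v_{10}  →  sig = (2; 1,2,2)
  P={1,5}:  v_{1} + v_{5} = 3·v_{6} + 2·v_{9} + 2·v_{10}  →  sig = (2; 2,2,3)
  P={4,9,10}:  v_{4} + v_{9} + v_{10} = 0  →  sig = (3; —)
  P={2,6,10}:  v_{2} + v_{6} + v_{10} = v_{1}  →  sig = (3; 1)
  P={6,8,9}:  v_{6} + v_{8} + v_{9} = v_{5}  →  sig = (3; 1)
  P={4,5,10}:  v_{4} + v_{5} + v_{10} = v_{6} + v_{8}  →  sig = (3; 1,1)
  P={1,7,9}:  v_{1} + v_{7} + v_{9} = 2·v_{2}  →  sig = (3; 2)
  P={6,7,9,10}:  v_{6} + v_{7} + v_{9} + v_{10} = v_{2}  →  sig = (4; 1)

so the primitive-relation signature multiset is
    |P|=2: 12 collections, coeffs (), (), (1,1), (1,1), (1,1), (1,1), (1,1,1), (1,1,1), (1,1,2), (1,2,2), (1,2,2), (2,2,3)
    |P|=3: 5 collections, coeffs (), (1), (1), (1,1), (2)
    |P|=4: 1 collection, coeffs (1)


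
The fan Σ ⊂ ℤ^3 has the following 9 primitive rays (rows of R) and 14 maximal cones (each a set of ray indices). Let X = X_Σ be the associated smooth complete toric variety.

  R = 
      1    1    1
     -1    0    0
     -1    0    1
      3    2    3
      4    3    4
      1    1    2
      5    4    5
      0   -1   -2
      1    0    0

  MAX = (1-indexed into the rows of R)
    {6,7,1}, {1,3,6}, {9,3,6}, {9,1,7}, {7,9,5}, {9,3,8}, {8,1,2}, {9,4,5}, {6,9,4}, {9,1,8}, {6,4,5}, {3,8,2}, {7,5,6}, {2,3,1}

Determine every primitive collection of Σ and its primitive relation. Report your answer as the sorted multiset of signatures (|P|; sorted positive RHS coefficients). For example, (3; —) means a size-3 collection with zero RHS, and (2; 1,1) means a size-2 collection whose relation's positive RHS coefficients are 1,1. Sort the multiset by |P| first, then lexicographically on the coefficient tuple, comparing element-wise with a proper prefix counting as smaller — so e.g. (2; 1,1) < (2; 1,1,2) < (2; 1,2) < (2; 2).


20 minimal non-faces of Δ(Σ) (on 9 rays):

  P = {2,9}:  v_{2} + v_{9} = 0 ; sig = (2; —)
  P = {1,4}:  v_{1} + v_{4} = v_{5} ; sig = (2; 1)
  P = {1,5}:  v_{1} + v_{5} = v_{7} ; sig = (2; 1)
  P = {6,8}:  v_{6} + v_{8} = v_{9} ; sig = (2; 1)
  P = {2,4}:  v_{2} + v_{4} = v_{1} + v_{6} ; sig = (2; 1,1)
  P = {2,6}:  v_{2} + v_{6} = v_{1} + v_{3} ; sig = (2; 1,1)
  P = {2,5}:  v_{2} + v_{5} = 2·v_{1} + v_{6} ; sig = (2; 1,2)
  P = {3,5}:  v_{3} + v_{5} = v_{1} + 2·v_{6} ; sig = (2; 1,2)
  P = {4,8}:  v_{4} + v_{8} = v_{1} + 2·v_{9} ; sig = (2; 1,2)
  P = {2,7}:  v_{2} + v_{7} = 3·v_{1} + v_{6} ; sig = (2; 1,3)
  P = {3,4}:  v_{3} + v_{4} = 2·v_{6} ; sig = (2; 2)
  P = {4,7}:  v_{4} + v_{7} = 2·v_{5} ; sig = (2; 2)
  P = {3,7}:  v_{3} + v_{7} = 2·v_{1} + 2·v_{6} ; sig = (2; 2,2)
  P = {5,8}:  v_{5} + v_{8} = 2·v_{1} + 2·v_{9} ; sig = (2; 2,2)
  P = {7,8}:  v_{7} + v_{8} = 3·v_{1} + 2·v_{9} ; sig = (2; 2,3)
  P = {1,3,8}:  v_{1} + v_{3} + v_{8} = 0 ; sig = (3; —)
  P = {1,3,9}:  v_{1} + v_{3} + v_{9} = v_{6} ; sig = (3; 1)
  P = {1,6,9}:  v_{1} + v_{6} + v_{9} = v_{4} ; sig = (3; 1)
  P = {6,7,9}:  v_{6} + v_{7} + v_{9} = v_{4} + v_{5} ; sig = (3; 1,1)
  P = {5,6,9}:  v_{5} + v_{6} + v_{9} = 2·v_{4} ; sig = (3; 2)

so the primitive-relation signature multiset is
    (2; —)
    (2; 1)
    (2; 1)
    (2; 1)
    (2; 1,1)
    (2; 1,1)
    (2; 1,2)
    (2; 1,2)
    (2; 1,2)
    (2; 1,3)
    (2; 2)
    (2; 2)
    (2; 2,2)
    (2; 2,2)
    (2; 2,3)
    (3; —)
    (3; 1)
    (3; 1)
    (3; 1,1)
    (3; 2)


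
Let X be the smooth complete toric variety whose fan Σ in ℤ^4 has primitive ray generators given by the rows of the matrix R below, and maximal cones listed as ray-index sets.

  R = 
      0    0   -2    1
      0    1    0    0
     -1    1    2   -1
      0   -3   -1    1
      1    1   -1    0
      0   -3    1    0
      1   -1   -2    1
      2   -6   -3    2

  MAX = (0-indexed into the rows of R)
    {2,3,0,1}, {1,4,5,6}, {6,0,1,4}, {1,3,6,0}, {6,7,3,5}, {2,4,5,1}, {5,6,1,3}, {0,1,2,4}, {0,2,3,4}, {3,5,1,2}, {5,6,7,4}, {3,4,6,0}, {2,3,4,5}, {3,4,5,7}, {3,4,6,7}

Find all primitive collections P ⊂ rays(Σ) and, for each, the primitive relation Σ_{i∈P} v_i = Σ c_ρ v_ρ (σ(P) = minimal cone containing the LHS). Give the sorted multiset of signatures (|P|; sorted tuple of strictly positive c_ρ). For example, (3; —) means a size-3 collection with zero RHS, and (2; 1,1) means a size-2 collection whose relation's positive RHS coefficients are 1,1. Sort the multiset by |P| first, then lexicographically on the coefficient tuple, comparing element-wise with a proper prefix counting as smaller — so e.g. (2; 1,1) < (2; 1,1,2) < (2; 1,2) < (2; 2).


Δ(Σ) — 8 vertices, 7 min non-faces:

  P = {2,6}:  v_{2} + v_{6} = 0  ⟹  sig = (2; —)
  P = {0,5}:  v_{0} + v_{5} = v_{3}  ⟹  sig = (2; 1)
  P = {2,7}:  v_{2} + v_{7} = v_{3} + v_{4} + v_{5}  ⟹  sig = (2; 1,1,1)
  P = {0,7}:  v_{0} + v_{7} = 2·v_{3} + v_{4} + v_{6}  ⟹  sig = (2; 1,1,2)
  P = {1,7}:  v_{1} + v_{7} = v_{5} + 2·v_{6}  ⟹  sig = (2; 1,2)
  P = {1,3,4}:  v_{1} + v_{3} + v_{4} = v_{6}  ⟹  sig = (3; 1)
  P = {3,4,5,6}:  v_{3} + v_{4} + v_{5} + v_{6} = v_{7}  ⟹  sig = (4; 1)

Signatures (|P|; sorted positive RHS coefficients), sorted:
[(2; —), (2; 1), (2; 1,1,1), (2; 1,1,2), (2; 1,2), (3; 1), (4; 1)]


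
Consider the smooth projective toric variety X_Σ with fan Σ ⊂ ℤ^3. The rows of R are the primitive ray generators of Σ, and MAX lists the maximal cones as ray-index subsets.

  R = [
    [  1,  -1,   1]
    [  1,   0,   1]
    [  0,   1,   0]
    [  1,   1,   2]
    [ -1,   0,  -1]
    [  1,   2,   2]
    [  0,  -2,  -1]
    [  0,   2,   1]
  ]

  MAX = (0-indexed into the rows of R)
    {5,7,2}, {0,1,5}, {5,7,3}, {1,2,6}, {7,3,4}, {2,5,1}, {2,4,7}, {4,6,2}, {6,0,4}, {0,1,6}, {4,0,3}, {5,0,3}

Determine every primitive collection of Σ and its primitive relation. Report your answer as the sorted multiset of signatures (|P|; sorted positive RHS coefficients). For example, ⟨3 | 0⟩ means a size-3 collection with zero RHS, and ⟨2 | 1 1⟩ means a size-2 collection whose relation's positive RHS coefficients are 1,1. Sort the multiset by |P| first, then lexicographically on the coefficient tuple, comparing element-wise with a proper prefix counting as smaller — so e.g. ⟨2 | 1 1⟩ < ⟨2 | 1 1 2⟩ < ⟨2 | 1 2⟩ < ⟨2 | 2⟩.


The 10 primitive collections of Σ (r=8, n=3):

  P = {1,4}:  v_{1} + v_{4} = 0 ; sig = ⟨2 | 0⟩
  P = {6,7}:  v_{6} + v_{7} = 0 ; sig = ⟨2 | 0⟩
  P = {0,2}:  v_{0} + v_{2} = v_{1} ; sig = ⟨2 | 1⟩
  P = {0,7}:  v_{0} + v_{7} = v_{3} ; sig = ⟨2 | 1⟩
  P = {1,7}:  v_{1} + v_{7} = v_{5} ; sig = ⟨2 | 1⟩
  P = {2,3}:  v_{2} + v_{3} = v_{5} ; sig = ⟨2 | 1⟩
  P = {3,6}:  v_{3} + v_{6} = v_{0} ; sig = ⟨2 | 1⟩
  P = {4,5}:  v_{4} + v_{5} = v_{7} ; sig = ⟨2 | 1⟩
  P = {5,6}:  v_{5} + v_{6} = v_{1} ; sig = ⟨2 | 1⟩
  P = {1,3}:  v_{1} + v_{3} = v_{0} + v_{5} ; sig = ⟨2 | 1 1⟩

Sorted signature multiset PRS(X):
    ⟨2 | 0⟩
    ⟨2 | 0⟩
    ⟨2 | 1⟩
    ⟨2 | 1⟩
    ⟨2 | 1⟩
    ⟨2 | 1⟩
    ⟨2 | 1⟩
    ⟨2 | 1⟩
    ⟨2 | 1⟩
    ⟨2 | 1 1⟩


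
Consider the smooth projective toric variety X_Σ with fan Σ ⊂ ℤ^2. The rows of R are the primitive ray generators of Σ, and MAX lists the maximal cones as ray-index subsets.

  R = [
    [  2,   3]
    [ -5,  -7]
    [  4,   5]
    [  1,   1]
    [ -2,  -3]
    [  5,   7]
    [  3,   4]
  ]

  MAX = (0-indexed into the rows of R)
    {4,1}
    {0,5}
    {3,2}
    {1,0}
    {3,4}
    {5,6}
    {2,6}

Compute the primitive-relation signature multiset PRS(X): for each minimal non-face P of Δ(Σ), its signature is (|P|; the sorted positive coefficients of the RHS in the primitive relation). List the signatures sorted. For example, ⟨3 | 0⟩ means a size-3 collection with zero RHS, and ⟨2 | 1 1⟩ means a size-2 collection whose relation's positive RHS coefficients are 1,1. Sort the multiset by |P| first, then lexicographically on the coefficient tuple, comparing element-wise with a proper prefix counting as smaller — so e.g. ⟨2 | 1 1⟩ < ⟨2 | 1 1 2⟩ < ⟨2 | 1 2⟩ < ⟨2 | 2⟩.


The 14 primitive collections of Σ (r=7, n=2):

  {0,4}:  v_{0} + v_{4} = 0 ; sig = ⟨2 | 0⟩
  {1,5}:  v_{1} + v_{5} = 0 ; sig = ⟨2 | 0⟩
  {0,3}:  v_{0} + v_{3} = v_{6} ; sig = ⟨2 | 1⟩
  {0,6}:  v_{0} + v_{6} = v_{5} ; sig = ⟨2 | 1⟩
  {1,6}:  v_{1} + v_{6} = v_{4} ; sig = ⟨2 | 1⟩
  {3,6}:  v_{3} + v_{6} = v_{2} ; sig = ⟨2 | 1⟩
  {4,5}:  v_{4} + v_{5} = v_{6} ; sig = ⟨2 | 1⟩
  {4,6}:  v_{4} + v_{6} = v_{3} ; sig = ⟨2 | 1⟩
  {1,2}:  v_{1} + v_{2} = v_{3} + v_{4} ; sig = ⟨2 | 1 1⟩
  {0,2}:  v_{0} + v_{2} = 2·v_{6} ; sig = ⟨2 | 2⟩
  {1,3}:  v_{1} + v_{3} = 2·v_{4} ; sig = ⟨2 | 2⟩
  {2,4}:  v_{2} + v_{4} = 2·v_{3} ; sig = ⟨2 | 2⟩
  {3,5}:  v_{3} + v_{5} = 2·v_{6} ; sig = ⟨2 | 2⟩
  {2,5}:  v_{2} + v_{5} = 3·v_{6} ; sig = ⟨2 | 3⟩

so the primitive-relation signature multiset is
[⟨2 | 0⟩, ⟨2 | 0⟩, ⟨2 | 1⟩, ⟨2 | 1⟩, ⟨2 | 1⟩, ⟨2 | 1⟩, ⟨2 | 1⟩, ⟨2 | 1⟩, ⟨2 | 1 1⟩, ⟨2 | 2⟩, ⟨2 | 2⟩, ⟨2 | 2⟩, ⟨2 | 2⟩, ⟨2 | 3⟩]


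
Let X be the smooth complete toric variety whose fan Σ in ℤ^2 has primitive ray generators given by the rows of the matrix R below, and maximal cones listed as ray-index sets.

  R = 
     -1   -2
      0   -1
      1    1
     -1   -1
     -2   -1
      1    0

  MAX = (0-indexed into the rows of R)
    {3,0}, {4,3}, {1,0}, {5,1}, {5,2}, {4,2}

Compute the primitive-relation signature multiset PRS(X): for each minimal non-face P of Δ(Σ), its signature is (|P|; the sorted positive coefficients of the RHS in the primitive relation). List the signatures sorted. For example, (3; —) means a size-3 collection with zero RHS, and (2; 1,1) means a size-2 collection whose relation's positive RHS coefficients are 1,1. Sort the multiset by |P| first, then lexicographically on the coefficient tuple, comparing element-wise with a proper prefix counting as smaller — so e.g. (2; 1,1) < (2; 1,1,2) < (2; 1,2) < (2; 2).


9 minimal non-faces of Δ(Σ) (on 6 rays):

  P={2,3}:  v_{2} + v_{3} = 0  →  sig = (2; —)
  P={0,2}:  v_{0} + v_{2} = v_{1}  →  sig = (2; 1)
  P={1,2}:  v_{1} + v_{2} = v_{5}  →  sig = (2; 1)
  P={1,3}:  v_{1} + v_{3} = v_{0}  →  sig = (2; 1)
  P={3,5}:  v_{3} + v_{5} = v_{1}  →  sig = (2; 1)
  P={4,5}:  v_{4} + v_{5} = v_{3}  →  sig = (2; 1)
  P={0,5}:  v_{0} + v_{5} = 2·v_{1}  →  sig = (2; 2)
  P={1,4}:  v_{1} + v_{4} = 2·v_{3}  →  sig = (2; 2)
  P={0,4}:  v_{0} + v_{4} = 3·v_{3}  →  sig = (2; 3)

Signatures (|P|; sorted positive RHS coefficients), sorted:
    |P|=2: 9 collections, coeffs (), (1), (1), (1), (1), (1), (2), (2), (3)


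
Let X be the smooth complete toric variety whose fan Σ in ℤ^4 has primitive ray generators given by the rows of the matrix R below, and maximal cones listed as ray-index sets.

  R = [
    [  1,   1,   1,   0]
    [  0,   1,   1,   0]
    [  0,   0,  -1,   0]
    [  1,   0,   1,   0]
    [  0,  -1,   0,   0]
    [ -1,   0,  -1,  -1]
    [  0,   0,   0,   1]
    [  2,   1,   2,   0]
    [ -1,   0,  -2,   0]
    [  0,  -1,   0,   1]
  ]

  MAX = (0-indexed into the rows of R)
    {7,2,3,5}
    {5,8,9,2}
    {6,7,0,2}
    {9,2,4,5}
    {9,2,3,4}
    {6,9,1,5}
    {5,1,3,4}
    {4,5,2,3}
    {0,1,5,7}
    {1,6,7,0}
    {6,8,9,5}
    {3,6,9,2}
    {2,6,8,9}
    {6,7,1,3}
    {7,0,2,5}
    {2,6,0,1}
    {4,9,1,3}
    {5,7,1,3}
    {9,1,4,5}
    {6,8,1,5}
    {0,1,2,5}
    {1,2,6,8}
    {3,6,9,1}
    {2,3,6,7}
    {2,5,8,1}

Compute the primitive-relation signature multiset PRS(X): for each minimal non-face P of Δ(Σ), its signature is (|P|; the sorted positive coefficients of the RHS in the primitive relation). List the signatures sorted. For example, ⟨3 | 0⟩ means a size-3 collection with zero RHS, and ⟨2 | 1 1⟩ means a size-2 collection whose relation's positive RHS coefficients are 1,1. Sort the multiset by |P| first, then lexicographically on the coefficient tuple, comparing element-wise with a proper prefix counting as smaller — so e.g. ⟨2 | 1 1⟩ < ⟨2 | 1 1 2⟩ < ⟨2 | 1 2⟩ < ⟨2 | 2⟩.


20 collections generate NE(X_Σ); each relation:

  P={0,3}:  v_{0} + v_{3} = v_{7}  ⇒ sig = ⟨2 | 1⟩
  P={0,4}:  v_{0} + v_{4} = v_{3}  ⇒ sig = ⟨2 | 1⟩
  P={3,8}:  v_{3} + v_{8} = v_{2}  ⇒ sig = ⟨2 | 1⟩
  P={4,6}:  v_{4} + v_{6} = v_{9}  ⇒ sig = ⟨2 | 1⟩
  P={0,9}:  v_{0} + v_{9} = v_{3} + v_{6}  ⇒ sig = ⟨2 | 1 1⟩
  P={7,8}:  v_{7} + v_{8} = v_{0} + v_{2}  ⇒ sig = ⟨2 | 1 1⟩
  P={4,8}:  v_{4} + v_{8} = v_{2} + v_{5} + v_{9}  ⇒ sig = ⟨2 | 1 1 1⟩
  P={0,8}:  v_{0} + v_{8} = v_{1} + 2·v_{2}  ⇒ sig = ⟨2 | 1 2⟩
  P={7,9}:  v_{7} + v_{9} = 2·v_{3} + v_{6}  ⇒ sig = ⟨2 | 1 2⟩
  P={4,7}:  v_{4} + v_{7} = 2·v_{3}  ⇒ sig = ⟨2 | 2⟩
  P={1,2,4}:  v_{1} + v_{2} + v_{4} = 0  ⇒ sig = ⟨3 | 0⟩
  P={3,5,6}:  v_{3} + v_{5} + v_{6} = 0  ⇒ sig = ⟨3 | 0⟩
  P={1,2,3}:  v_{1} + v_{2} + v_{3} = v_{0}  ⇒ sig = ⟨3 | 1⟩
  P={1,2,9}:  v_{1} + v_{2} + v_{9} = v_{6}  ⇒ sig = ⟨3 | 1⟩
  P={2,5,6}:  v_{2} + v_{5} + v_{6} = v_{8}  ⇒ sig = ⟨3 | 1⟩
  P={3,5,9}:  v_{3} + v_{5} + v_{9} = v_{4}  ⇒ sig = ⟨3 | 1⟩
  P={5,6,7}:  v_{5} + v_{6} + v_{7} = v_{0}  ⇒ sig = ⟨3 | 1⟩
  P={0,5,6}:  v_{0} + v_{5} + v_{6} = v_{1} + v_{2}  ⇒ sig = ⟨3 | 1 1⟩
  P={1,8,9}:  v_{1} + v_{8} + v_{9} = v_{5} + 2·v_{6}  ⇒ sig = ⟨3 | 1 2⟩
  P={1,2,7}:  v_{1} + v_{2} + v_{7} = 2·v_{0}  ⇒ sig = ⟨3 | 2⟩

so the primitive-relation signature multiset is
{ ⟨2 | 1⟩ ×4,  ⟨2 | 1 1⟩ ×2,  ⟨2 | 1 1 1⟩,  ⟨2 | 1 2⟩ ×2,  ⟨2 | 2⟩,  ⟨3 | 0⟩ ×2,  ⟨3 | 1⟩ ×5,  ⟨3 | 1 1⟩,  ⟨3 | 1 2⟩,  ⟨3 | 2⟩ }


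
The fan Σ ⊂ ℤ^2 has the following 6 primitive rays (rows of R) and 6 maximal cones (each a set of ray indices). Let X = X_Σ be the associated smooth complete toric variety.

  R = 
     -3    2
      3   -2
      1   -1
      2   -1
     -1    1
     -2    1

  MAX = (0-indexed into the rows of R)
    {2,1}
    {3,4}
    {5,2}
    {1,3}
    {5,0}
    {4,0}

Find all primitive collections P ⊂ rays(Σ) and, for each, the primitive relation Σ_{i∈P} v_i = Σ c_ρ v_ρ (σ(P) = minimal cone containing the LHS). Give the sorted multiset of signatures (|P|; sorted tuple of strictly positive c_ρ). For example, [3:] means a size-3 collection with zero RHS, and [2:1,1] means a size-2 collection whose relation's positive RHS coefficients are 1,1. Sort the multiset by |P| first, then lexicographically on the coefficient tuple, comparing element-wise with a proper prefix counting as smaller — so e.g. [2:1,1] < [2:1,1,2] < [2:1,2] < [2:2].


Δ(Σ) — 6 vertices, 9 min non-faces:

  P = {0,1}:  v_{0} + v_{1} = 0  →  sig = [2:]
  P = {2,4}:  v_{2} + v_{4} = 0  →  sig = [2:]
  P = {3,5}:  v_{3} + v_{5} = 0  →  sig = [2:]
  P = {0,2}:  v_{0} + v_{2} = v_{5}  →  sig = [2:1]
  P = {0,3}:  v_{0} + v_{3} = v_{4}  →  sig = [2:1]
  P = {1,4}:  v_{1} + v_{4} = v_{3}  →  sig = [2:1]
  P = {1,5}:  v_{1} + v_{5} = v_{2}  →  sig = [2:1]
  P = {2,3}:  v_{2} + v_{3} = v_{1}  →  sig = [2:1]
  P = {4,5}:  v_{4} + v_{5} = v_{0}  →  sig = [2:1]

Sorted signature multiset PRS(X):
    [2:]
    [2:]
    [2:]
    [2:1]
    [2:1]
    [2:1]
    [2:1]
    [2:1]
    [2:1]


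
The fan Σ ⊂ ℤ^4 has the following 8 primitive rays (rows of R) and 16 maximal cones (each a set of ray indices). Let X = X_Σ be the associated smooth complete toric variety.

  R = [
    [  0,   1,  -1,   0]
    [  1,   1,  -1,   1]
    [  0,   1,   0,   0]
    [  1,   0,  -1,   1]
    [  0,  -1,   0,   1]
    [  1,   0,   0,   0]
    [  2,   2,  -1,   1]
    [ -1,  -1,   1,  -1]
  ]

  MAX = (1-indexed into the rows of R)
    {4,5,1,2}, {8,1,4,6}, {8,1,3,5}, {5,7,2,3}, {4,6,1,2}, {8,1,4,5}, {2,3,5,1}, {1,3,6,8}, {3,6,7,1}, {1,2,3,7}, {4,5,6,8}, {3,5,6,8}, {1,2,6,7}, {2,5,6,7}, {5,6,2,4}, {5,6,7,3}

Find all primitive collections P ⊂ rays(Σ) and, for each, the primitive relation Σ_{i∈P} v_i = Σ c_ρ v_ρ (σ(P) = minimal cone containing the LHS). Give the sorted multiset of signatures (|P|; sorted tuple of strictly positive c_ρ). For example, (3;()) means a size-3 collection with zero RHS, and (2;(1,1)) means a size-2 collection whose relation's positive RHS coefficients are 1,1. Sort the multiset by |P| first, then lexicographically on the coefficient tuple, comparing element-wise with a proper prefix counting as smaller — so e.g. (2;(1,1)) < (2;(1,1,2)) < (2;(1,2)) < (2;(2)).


7 minimal non-faces of Δ(Σ) (on 8 rays):

  P={2,8}:  v_{2} + v_{8} = 0  ⇒ sig = (2;())
  P={3,4}:  v_{3} + v_{4} = v_{2}  ⇒ sig = (2;(1))
  P={7,8}:  v_{7} + v_{8} = v_{3} + v_{6}  ⇒ sig = (2;(1,1))
  P={4,7}:  v_{4} + v_{7} = 2·v_{2} + v_{6}  ⇒ sig = (2;(1,2))
  P={1,5,6}:  v_{1} + v_{5} + v_{6} = v_{4}  ⇒ sig = (3;(1))
  P={2,3,6}:  v_{2} + v_{3} + v_{6} = v_{7}  ⇒ sig = (3;(1))
  P={1,5,7}:  v_{1} + v_{5} + v_{7} = 2·v_{2}  ⇒ sig = (3;(2))

so the primitive-relation signature multiset is
    (2;())
    (2;(1))
    (2;(1,1))
    (2;(1,2))
    (3;(1))
    (3;(1))
    (3;(2))
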